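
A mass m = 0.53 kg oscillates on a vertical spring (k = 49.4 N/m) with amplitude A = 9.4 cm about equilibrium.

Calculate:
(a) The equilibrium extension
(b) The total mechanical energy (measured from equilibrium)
x_eq = mg/k = 0.53×9.81/49.4 = 0.1052 m = 10.52 cm
E = ½kA² = ½×49.4×(0.094)² = 0.2182 J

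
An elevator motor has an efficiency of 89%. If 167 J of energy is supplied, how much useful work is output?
W_out = η × W_in = 0.89 × 167 = 148.63 J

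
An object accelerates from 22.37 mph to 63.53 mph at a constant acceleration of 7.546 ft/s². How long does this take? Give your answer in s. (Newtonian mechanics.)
t = (v - v₀)/a (with unit conversion) = 8.0 s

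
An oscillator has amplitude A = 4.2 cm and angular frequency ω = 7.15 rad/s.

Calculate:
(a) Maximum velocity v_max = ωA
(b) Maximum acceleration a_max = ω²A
v_max = ωA = 7.15×0.042 = 0.3003 m/s
a_max = ω²A = 7.15²×0.042 = 2.147 m/s²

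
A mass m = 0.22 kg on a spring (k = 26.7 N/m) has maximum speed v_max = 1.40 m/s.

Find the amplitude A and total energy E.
½mv²_max = ½kA² → A = v_max√(m/k) = 1.4×√(0.22/26.7) = 0.1271 m = 12.71 cm
E = ½mv²_max = ½×0.22×1.4² = 0.2156 J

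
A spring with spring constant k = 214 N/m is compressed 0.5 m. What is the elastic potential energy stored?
PE = ½kx² = ½×214×0.5² = 26.75 J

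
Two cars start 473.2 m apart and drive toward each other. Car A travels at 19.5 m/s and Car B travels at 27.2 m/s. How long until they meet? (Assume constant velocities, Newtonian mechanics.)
Combined speed: v_combined = 19.5 + 27.2 = 46.7 m/s
Time to meet: t = d/46.7 = 473.2/46.7 = 10.13 s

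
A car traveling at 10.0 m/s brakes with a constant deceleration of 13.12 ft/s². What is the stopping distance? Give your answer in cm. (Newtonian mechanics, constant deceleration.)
d = v₀² / (2a) (with unit conversion) = 1250.0 cm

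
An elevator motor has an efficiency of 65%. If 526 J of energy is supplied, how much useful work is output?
W_out = η × W_in = 0.65 × 526 = 341.9 J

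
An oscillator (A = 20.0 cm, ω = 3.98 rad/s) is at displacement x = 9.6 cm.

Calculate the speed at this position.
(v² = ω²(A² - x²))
v = ω√(A² − x²) = 3.98×√(0.2² − 0.096²) = 0.6983 m/s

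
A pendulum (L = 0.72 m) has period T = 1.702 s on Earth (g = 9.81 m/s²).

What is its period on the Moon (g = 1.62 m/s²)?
T = 2π√(L/g), so T_moon/T_earth = √(g_earth/g_moon)
T_moon = 2π√(0.72/1.62) = 4.189 s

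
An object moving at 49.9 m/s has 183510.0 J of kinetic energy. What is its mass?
KE = ½mv² → m = 2KE/v² = 2×183510.0/49.9² = 147.4 kg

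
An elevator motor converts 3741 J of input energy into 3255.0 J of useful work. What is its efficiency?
η = W_out/W_in = 3255.0/3741 = 0.8701 = 87.01%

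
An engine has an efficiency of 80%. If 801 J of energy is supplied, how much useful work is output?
W_out = η × W_in = 0.8 × 801 = 640.8 J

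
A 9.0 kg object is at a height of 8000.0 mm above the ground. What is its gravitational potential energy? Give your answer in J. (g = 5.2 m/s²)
PE = mgh = 9 kg × 5.2 m/s² × 8 m = 374.4 J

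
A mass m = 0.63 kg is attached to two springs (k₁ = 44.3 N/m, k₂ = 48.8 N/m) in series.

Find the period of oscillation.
k_eq = k₁k₂/(k₁+k₂) = 23.22 N/m
T = 2π√(m/k_eq) = 2π√(0.63/23.22) = 1.035 s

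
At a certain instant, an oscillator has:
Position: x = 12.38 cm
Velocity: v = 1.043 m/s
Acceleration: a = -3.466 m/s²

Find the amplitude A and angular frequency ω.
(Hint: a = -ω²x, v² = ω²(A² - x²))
a = −ω²x → ω = √(|a|/x) = √(3.466/0.1238) = 5.291 rad/s
v² = ω²(A² − x²) → A = √(x² + v²/ω²) = √(0.1238² + 1.043²/5.291²) = 0.2328 m = 23.28 cm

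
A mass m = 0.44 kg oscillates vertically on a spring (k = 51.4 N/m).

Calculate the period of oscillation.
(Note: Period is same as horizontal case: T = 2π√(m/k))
T = 2π√(m/k) = 2π√(0.44/51.4) = 0.5813 s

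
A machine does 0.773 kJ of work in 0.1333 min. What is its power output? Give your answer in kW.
P = W/t = 773 J / 7.998 s = 96.65 W = 0.09665 kW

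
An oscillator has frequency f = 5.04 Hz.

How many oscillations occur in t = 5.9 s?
n = f×t = 5.04×5.9 = 29.74 oscillations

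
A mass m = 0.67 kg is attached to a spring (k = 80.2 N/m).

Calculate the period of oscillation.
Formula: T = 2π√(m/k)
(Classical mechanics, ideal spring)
T = 2π√(m/k) = 2π√(0.67/80.2) = 0.5743 s; f = 1/T = 1.741 Hz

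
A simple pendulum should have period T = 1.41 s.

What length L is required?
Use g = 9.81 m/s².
T = 2π√(L/g) → L = g(T/2π)² = 9.81×(1.41/2π)² = 0.494 m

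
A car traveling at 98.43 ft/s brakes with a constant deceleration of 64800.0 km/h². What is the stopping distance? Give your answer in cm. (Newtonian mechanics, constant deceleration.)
d = v₀² / (2a) (with unit conversion) = 9001.0 cm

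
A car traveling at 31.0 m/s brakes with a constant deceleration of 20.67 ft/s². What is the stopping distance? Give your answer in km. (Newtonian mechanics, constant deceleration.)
d = v₀² / (2a) (with unit conversion) = 0.07627 km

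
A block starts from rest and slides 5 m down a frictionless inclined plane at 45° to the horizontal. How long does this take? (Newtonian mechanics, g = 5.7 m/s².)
a = g sin(θ) = 5.7 × sin(45°) = 4.03 m/s²
t = √(2d/a) = √(2 × 5 / 4.03) = 1.58 s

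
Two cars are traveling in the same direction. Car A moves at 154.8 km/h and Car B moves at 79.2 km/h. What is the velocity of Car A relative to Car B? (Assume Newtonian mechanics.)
v_rel = v_A - v_B = 154.8 - 79.2 = 75.6 km/h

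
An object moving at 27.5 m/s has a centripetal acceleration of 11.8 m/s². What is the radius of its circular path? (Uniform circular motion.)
r = v²/a_c = 27.5²/11.8 = 64.09 m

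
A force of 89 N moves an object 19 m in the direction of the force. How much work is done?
W = Fd = 89×19 = 1691.0 J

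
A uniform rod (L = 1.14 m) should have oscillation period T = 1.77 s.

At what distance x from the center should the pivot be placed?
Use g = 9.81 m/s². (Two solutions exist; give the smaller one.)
T = 2π√((L²/12 + x²)/(gx)). Let c = T²g/(4π²) = 0.7785.
x² − cx + L²/12 = 0 → x = (c − √(c² − L²/3))/2 = 0.1814 m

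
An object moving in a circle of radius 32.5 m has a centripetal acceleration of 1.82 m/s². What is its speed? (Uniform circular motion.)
v = √(a_c × r) = √(1.82 × 32.5) = 7.69 m/s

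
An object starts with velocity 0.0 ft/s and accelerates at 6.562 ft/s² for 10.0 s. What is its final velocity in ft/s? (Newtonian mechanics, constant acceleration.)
v = v₀ + at (with unit conversion) = 65.62 ft/s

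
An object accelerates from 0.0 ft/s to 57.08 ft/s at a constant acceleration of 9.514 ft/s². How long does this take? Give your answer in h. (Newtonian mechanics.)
t = (v - v₀)/a (with unit conversion) = 0.001667 h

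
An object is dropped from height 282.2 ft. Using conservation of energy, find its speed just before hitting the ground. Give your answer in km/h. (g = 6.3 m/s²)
mgh = ½mv² → v = √(2gh) = √(2×6.3×86.01) = 32.92 m/s = 118.5 km/h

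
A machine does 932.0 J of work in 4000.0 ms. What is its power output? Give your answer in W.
P = W/t = 932 J / 4 s = 233 W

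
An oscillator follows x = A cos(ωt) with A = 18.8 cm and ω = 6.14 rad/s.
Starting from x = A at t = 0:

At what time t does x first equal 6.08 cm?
cos(ωt) = x/A = 6.08/18.8 = 0.3234
ωt = arccos(0.3234) = 1.241 rad
t = 1.241/6.14 = 0.2022 s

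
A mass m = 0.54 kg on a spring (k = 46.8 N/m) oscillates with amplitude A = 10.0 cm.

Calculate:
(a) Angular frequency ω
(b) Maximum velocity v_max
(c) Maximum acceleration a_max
ω = √(k/m) = √(46.8/0.54) = 9.309 rad/s
v_max = ωA = 9.309×0.1 = 0.9309 m/s
a_max = ω²A = 9.309²×0.1 = 8.667 m/s²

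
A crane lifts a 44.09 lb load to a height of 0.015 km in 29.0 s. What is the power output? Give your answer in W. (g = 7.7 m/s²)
W = mgh = 20×7.7×15 = 2310 J
P = W/t = 2310/29 = 79.65 W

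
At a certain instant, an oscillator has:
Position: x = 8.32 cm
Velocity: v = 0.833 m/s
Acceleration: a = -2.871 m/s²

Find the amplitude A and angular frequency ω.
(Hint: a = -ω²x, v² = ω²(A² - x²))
a = −ω²x → ω = √(|a|/x) = √(2.871/0.0832) = 5.874 rad/s
v² = ω²(A² − x²) → A = √(x² + v²/ω²) = √(0.0832² + 0.833²/5.874²) = 0.1644 m = 16.44 cm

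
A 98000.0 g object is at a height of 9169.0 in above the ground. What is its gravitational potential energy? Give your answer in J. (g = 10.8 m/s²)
PE = mgh = 98 kg × 10.8 m/s² × 232.9 m = 2.465e+05 J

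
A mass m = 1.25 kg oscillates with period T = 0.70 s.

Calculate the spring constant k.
T = 2π√(m/k) → k = m(2π/T)² = 1.25×(2π/0.7)² = 100.7 N/m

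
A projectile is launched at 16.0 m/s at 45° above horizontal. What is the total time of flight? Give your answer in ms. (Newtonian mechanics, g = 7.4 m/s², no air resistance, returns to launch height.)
T = 2v₀sin(θ)/g (with unit conversion) = 3058.0 ms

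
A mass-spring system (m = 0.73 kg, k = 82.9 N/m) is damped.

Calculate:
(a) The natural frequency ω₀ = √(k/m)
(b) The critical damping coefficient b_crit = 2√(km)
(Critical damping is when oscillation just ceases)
ω₀ = √(k/m) = √(82.9/0.73) = 10.66 rad/s
b_crit = 2√(km) = 2√(82.9×0.73) = 15.56 kg/s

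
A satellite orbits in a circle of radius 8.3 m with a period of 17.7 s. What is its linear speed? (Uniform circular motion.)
v = 2πr/T = 2π×8.3/17.7 = 2.95 m/s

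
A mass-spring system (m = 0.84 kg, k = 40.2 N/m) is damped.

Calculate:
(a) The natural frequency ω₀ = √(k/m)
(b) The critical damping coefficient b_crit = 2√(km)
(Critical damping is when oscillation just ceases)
ω₀ = √(k/m) = √(40.2/0.84) = 6.918 rad/s
b_crit = 2√(km) = 2√(40.2×0.84) = 11.62 kg/s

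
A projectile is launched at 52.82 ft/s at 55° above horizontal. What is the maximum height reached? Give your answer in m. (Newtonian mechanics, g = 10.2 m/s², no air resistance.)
H = v₀²sin²(θ)/(2g) (with unit conversion) = 8.526 m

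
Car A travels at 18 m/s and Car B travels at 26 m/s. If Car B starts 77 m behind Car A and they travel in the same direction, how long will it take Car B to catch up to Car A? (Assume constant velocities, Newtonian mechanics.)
Relative speed: v_rel = 26 - 18 = 8 m/s
Time to catch: t = d₀/v_rel = 77/8 = 9.62 s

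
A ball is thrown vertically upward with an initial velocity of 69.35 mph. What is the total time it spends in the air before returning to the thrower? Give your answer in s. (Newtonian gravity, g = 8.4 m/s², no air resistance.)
t_total = 2v₀/g (with unit conversion) = 7.381 s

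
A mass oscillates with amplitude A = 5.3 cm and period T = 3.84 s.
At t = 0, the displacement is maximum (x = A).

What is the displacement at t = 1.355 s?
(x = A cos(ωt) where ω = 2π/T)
ω = 2π/T = 2π/3.84 = 1.636 rad/s
x = A cos(ωt) = 5.3×cos(1.636×1.355) = -3.192 cm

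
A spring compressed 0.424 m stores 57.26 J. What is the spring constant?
PE = ½kx² → k = 2PE/x² = 2×57.26/0.424² = 637.0 N/m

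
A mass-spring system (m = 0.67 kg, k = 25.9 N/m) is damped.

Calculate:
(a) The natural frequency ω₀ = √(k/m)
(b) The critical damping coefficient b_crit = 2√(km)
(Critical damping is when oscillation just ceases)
ω₀ = √(k/m) = √(25.9/0.67) = 6.217 rad/s
b_crit = 2√(km) = 2√(25.9×0.67) = 8.331 kg/s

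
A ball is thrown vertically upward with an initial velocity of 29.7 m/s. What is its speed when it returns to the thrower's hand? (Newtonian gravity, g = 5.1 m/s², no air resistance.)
By conservation of energy, the ball returns at the same speed = 29.7 m/s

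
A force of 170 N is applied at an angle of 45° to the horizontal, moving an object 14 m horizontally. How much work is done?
W = Fd cosθ = 170×14×cos(45°) = 1682.9 J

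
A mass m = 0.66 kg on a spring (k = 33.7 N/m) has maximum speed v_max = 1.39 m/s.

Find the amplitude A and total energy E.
½mv²_max = ½kA² → A = v_max√(m/k) = 1.39×√(0.66/33.7) = 0.1945 m = 19.45 cm
E = ½mv²_max = ½×0.66×1.39² = 0.6376 J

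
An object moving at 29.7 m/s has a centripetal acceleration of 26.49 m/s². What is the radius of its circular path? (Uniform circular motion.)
r = v²/a_c = 29.7²/26.49 = 33.3 m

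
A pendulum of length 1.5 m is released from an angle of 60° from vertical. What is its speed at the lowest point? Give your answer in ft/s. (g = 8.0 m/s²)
h = L(1 − cosθ) = 1.5×(1 − cos60°) = 0.75 m
v = √(2gh) = √(2×8.0×0.75) = 3.464 m/s = 11.37 ft/s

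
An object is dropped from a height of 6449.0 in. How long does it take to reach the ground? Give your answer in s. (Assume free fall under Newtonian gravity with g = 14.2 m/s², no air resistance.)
t = √(2h/g) (with unit conversion) = 4.803 s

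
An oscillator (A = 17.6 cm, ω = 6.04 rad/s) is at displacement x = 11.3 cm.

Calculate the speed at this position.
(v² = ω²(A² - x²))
v = ω√(A² − x²) = 6.04×√(0.176² − 0.113²) = 0.815 m/s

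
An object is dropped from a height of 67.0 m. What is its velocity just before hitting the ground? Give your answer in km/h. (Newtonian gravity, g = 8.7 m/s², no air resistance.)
v = √(2gh) (with unit conversion) = 122.9 km/h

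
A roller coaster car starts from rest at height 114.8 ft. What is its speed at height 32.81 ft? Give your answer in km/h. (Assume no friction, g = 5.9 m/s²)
mgh₁ = ½mv₂² + mgh₂ → v₂ = √(2g(h₁−h₂)) = √(2×5.9×(34.99−10)) = 17.17 m/s = 61.82 km/h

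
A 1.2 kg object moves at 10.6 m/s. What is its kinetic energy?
KE = ½mv² = ½×1.2×10.6² = 67.416 J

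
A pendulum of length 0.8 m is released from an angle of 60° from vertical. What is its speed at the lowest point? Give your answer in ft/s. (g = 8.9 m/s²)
h = L(1 − cosθ) = 0.8×(1 − cos60°) = 0.4 m
v = √(2gh) = √(2×8.9×0.4) = 2.668 m/s = 8.754 ft/s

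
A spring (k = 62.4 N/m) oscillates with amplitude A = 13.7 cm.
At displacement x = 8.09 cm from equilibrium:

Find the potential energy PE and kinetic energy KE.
E_total = ½kA² = ½×62.4×(0.137)² = 0.5856 J
PE = ½kx² = ½×62.4×(0.0809)² = 0.2042 J
KE = E_total − PE = 0.3814 J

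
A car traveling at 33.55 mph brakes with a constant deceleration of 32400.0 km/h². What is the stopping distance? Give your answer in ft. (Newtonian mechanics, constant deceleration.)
d = v₀² / (2a) (with unit conversion) = 147.6 ft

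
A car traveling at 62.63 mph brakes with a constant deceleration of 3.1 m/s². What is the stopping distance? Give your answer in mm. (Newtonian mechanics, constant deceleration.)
d = v₀² / (2a) (with unit conversion) = 126400.0 mm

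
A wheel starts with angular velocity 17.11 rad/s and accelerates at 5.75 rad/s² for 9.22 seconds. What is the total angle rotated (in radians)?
θ = ω₀t + ½αt² = 17.11×9.22 + ½×5.75×9.22² = 402.15 rad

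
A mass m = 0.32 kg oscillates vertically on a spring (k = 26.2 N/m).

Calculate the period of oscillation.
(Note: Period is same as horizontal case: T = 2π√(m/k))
T = 2π√(m/k) = 2π√(0.32/26.2) = 0.6944 s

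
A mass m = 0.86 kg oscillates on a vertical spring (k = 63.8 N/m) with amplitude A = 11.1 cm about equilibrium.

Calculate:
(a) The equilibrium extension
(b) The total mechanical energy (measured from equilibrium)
x_eq = mg/k = 0.86×9.81/63.8 = 0.1322 m = 13.22 cm
E = ½kA² = ½×63.8×(0.111)² = 0.393 J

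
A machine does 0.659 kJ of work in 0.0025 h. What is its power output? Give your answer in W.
P = W/t = 659 J / 9 s = 73.22 W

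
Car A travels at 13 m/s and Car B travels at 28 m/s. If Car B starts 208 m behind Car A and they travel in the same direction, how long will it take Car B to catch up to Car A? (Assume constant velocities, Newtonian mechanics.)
Relative speed: v_rel = 28 - 13 = 15 m/s
Time to catch: t = d₀/v_rel = 208/15 = 13.87 s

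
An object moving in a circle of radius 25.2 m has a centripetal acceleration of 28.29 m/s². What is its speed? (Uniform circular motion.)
v = √(a_c × r) = √(28.29 × 25.2) = 26.7 m/s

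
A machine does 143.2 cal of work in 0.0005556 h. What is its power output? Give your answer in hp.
P = W/t = 599.1 J / 2 s = 299.6 W = 0.4017 hp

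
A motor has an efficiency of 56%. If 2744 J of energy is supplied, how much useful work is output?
W_out = η × W_in = 0.56 × 2744 = 1536.6 J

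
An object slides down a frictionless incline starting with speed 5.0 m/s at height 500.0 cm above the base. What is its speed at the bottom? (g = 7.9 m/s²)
½mv₀² + mgh = ½mv² → v = √(v₀² + 2gh) = √(5² + 2×7.9×5) = 10.2 m/s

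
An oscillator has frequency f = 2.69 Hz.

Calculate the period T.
T = 1/f = 1/2.69 = 0.3717 s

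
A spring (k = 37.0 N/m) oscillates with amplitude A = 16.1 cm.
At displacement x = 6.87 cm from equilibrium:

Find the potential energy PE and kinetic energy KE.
E_total = ½kA² = ½×37.0×(0.161)² = 0.4795 J
PE = ½kx² = ½×37.0×(0.0687)² = 0.08731 J
KE = E_total − PE = 0.3922 J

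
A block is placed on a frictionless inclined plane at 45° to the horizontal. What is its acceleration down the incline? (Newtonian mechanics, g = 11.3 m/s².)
a = g sin(θ) = 11.3 × sin(45°) = 11.3 × 0.7071 = 7.99 m/s²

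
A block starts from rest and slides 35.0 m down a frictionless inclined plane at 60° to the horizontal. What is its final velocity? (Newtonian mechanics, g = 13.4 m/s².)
a = g sin(θ) = 13.4 × sin(60°) = 11.6 m/s²
v = √(2ad) = √(2 × 11.6 × 35.0) = 28.5 m/s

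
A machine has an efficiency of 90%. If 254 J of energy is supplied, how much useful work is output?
W_out = η × W_in = 0.9 × 254 = 228.6 J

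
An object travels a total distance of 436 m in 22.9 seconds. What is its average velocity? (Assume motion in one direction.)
v_avg = Δd / Δt = 436 / 22.9 = 19.04 m/s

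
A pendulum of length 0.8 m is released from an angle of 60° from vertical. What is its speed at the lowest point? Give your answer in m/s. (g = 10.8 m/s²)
h = L(1 − cosθ) = 0.8×(1 − cos60°) = 0.4 m
v = √(2gh) = √(2×10.8×0.4) = 2.939 m/s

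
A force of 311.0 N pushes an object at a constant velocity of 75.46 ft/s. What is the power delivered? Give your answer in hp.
P = Fv = 311 N × 23 m/s = 7153 W = 9.592 hp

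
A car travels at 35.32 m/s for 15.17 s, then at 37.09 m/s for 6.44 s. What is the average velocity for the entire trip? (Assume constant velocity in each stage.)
d₁ = v₁t₁ = 35.32 × 15.17 = 535.804 m
d₂ = v₂t₂ = 37.09 × 6.44 = 238.86 m
d_total = 774.66 m, t_total = 21.61 s
v_avg = d_total/t_total = 774.66/21.61 = 35.85 m/s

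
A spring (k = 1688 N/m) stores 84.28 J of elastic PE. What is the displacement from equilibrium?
PE = ½kx² → x = √(2PE/k) = √(2×84.28/1688) = 0.316 m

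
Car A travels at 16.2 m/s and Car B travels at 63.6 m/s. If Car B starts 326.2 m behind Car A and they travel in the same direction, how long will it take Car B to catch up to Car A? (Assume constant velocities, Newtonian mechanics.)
Relative speed: v_rel = 63.6 - 16.2 = 47.4 m/s
Time to catch: t = d₀/v_rel = 326.2/47.4 = 6.88 s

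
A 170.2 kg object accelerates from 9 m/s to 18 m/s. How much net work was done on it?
W_net = ΔKE = ½m(v₂² − v₁²) = ½×170.2×(18² − 9²) = 20679.3 J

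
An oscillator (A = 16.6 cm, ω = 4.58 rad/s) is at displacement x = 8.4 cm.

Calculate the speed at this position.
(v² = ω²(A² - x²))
v = ω√(A² − x²) = 4.58×√(0.166² − 0.084²) = 0.6558 m/s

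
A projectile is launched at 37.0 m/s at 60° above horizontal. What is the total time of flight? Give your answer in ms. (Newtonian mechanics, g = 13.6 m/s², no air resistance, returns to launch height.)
T = 2v₀sin(θ)/g (with unit conversion) = 4712.0 ms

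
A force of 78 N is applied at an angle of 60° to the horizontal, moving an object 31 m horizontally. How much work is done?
W = Fd cosθ = 78×31×cos(60°) = 1209.0 J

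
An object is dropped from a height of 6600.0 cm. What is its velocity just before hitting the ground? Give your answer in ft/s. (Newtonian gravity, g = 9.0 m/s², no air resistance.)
v = √(2gh) (with unit conversion) = 113.1 ft/s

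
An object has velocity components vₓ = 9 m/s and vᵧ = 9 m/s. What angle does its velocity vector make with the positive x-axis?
θ = arctan(vᵧ/vₓ) = arctan(9/9) = 45.0°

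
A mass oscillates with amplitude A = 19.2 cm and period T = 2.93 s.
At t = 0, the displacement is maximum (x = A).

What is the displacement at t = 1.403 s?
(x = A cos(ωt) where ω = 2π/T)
ω = 2π/T = 2π/2.93 = 2.144 rad/s
x = A cos(ωt) = 19.2×cos(2.144×1.403) = -19.03 cm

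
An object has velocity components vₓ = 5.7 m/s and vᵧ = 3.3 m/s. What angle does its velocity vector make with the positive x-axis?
θ = arctan(vᵧ/vₓ) = arctan(3.3/5.7) = 30.07°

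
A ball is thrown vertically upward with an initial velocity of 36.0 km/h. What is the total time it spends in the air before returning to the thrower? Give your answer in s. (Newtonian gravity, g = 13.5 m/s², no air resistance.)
t_total = 2v₀/g (with unit conversion) = 1.481 s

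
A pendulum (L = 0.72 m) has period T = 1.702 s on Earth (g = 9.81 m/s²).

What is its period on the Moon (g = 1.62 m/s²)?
T = 2π√(L/g), so T_moon/T_earth = √(g_earth/g_moon)
T_moon = 2π√(0.72/1.62) = 4.189 s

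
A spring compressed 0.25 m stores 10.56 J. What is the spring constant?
PE = ½kx² → k = 2PE/x² = 2×10.56/0.25² = 337.9 N/m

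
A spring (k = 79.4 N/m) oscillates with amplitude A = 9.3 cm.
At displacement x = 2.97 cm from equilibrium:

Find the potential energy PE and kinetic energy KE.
E_total = ½kA² = ½×79.4×(0.093)² = 0.3434 J
PE = ½kx² = ½×79.4×(0.0297)² = 0.03502 J
KE = E_total − PE = 0.3083 J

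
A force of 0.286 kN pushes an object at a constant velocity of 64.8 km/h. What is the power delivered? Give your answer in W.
P = Fv = 286 N × 18 m/s = 5148 W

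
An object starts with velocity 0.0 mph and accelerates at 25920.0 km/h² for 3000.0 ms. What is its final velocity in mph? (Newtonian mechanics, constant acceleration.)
v = v₀ + at (with unit conversion) = 13.42 mph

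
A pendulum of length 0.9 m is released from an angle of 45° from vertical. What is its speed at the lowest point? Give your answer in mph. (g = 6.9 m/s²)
h = L(1 − cosθ) = 0.9×(1 − cos45°) = 0.2636 m
v = √(2gh) = √(2×6.9×0.2636) = 1.907 m/s = 4.266 mph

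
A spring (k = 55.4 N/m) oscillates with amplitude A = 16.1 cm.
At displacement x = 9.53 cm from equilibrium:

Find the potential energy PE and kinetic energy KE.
E_total = ½kA² = ½×55.4×(0.161)² = 0.718 J
PE = ½kx² = ½×55.4×(0.0953)² = 0.2516 J
KE = E_total − PE = 0.4664 J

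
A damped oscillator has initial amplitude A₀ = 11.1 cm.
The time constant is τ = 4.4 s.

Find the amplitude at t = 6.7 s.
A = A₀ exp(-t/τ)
A = A₀ exp(−t/τ) = 11.1×exp(−6.7/4.4) = 2.421 cm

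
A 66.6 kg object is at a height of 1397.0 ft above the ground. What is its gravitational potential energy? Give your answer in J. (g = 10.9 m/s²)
PE = mgh = 66.6 kg × 10.9 m/s² × 425.8 m = 3.091e+05 J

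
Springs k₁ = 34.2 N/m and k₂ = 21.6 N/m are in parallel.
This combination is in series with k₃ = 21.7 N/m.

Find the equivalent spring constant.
k₁₂ = k₁ + k₂ = 55.8 N/m (parallel)
1/k_eq = 1/k₁₂ + 1/k₃ → k_eq = 15.62 N/m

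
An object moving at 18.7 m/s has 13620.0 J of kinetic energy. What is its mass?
KE = ½mv² → m = 2KE/v² = 2×13620.0/18.7² = 77.9 kg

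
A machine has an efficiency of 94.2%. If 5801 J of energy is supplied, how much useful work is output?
W_out = η × W_in = 0.942 × 5801 = 5464.5 J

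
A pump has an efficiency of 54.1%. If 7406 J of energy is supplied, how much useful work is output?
W_out = η × W_in = 0.541 × 7406 = 4006.6 J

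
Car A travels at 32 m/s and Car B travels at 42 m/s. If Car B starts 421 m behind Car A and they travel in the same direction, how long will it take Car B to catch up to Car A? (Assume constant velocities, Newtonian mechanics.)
Relative speed: v_rel = 42 - 32 = 10 m/s
Time to catch: t = d₀/v_rel = 421/10 = 42.1 s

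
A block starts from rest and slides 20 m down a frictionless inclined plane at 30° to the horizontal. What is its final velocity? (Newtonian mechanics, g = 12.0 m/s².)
a = g sin(θ) = 12.0 × sin(30°) = 6.0 m/s²
v = √(2ad) = √(2 × 6.0 × 20) = 15.49 m/s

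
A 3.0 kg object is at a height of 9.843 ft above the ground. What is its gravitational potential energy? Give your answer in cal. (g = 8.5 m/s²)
PE = mgh = 3 kg × 8.5 m/s² × 3 m = 76.5 J = 18.28 cal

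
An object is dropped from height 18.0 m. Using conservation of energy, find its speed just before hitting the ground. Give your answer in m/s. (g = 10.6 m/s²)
mgh = ½mv² → v = √(2gh) = √(2×10.6×18) = 19.53 m/s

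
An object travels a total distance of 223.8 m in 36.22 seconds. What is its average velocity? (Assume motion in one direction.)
v_avg = Δd / Δt = 223.8 / 36.22 = 6.18 m/s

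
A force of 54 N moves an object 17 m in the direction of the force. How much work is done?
W = Fd = 54×17 = 918.0 J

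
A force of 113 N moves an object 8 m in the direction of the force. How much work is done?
W = Fd = 113×8 = 904.0 J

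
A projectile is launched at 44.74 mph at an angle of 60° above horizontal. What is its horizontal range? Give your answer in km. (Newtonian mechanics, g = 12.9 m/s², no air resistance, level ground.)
R = v₀² sin(2θ) / g (with unit conversion) = 0.02686 km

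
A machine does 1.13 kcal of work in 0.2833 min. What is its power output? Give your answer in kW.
P = W/t = 4728 J / 17 s = 278.1 W = 0.2781 kW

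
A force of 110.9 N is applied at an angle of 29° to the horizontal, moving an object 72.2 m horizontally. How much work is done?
W = Fd cosθ = 110.9×72.2×cos(29°) = 7003.1 J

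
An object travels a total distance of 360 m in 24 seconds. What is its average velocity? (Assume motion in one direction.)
v_avg = Δd / Δt = 360 / 24 = 15.0 m/s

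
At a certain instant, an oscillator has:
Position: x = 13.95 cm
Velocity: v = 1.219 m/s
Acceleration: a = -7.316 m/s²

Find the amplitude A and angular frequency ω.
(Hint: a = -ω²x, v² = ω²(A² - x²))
a = −ω²x → ω = √(|a|/x) = √(7.316/0.1395) = 7.242 rad/s
v² = ω²(A² − x²) → A = √(x² + v²/ω²) = √(0.1395² + 1.219²/7.242²) = 0.2186 m = 21.86 cm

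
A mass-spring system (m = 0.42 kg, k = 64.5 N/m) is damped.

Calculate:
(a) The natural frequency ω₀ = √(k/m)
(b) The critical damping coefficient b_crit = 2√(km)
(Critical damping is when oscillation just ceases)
ω₀ = √(k/m) = √(64.5/0.42) = 12.39 rad/s
b_crit = 2√(km) = 2√(64.5×0.42) = 10.41 kg/s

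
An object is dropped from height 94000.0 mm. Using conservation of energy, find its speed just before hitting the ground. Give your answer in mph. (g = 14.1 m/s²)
mgh = ½mv² → v = √(2gh) = √(2×14.1×94) = 51.49 m/s = 115.2 mph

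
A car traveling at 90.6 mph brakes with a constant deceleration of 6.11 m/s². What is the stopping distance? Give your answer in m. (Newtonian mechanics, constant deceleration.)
d = v₀² / (2a) (with unit conversion) = 134.2 m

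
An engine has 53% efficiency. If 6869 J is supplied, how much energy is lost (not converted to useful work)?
W_out = η × W_in = 0.53×6869 = 3640.6 J
W_lost = W_in − W_out = 6869 − 3640.6 = 3228.4 J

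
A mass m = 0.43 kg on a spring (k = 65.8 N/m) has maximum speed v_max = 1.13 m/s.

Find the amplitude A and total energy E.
½mv²_max = ½kA² → A = v_max√(m/k) = 1.13×√(0.43/65.8) = 0.09135 m = 9.135 cm
E = ½mv²_max = ½×0.43×1.13² = 0.2745 J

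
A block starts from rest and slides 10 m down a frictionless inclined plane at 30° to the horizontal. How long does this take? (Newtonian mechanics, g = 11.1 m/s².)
a = g sin(θ) = 11.1 × sin(30°) = 5.55 m/s²
t = √(2d/a) = √(2 × 10 / 5.55) = 1.9 s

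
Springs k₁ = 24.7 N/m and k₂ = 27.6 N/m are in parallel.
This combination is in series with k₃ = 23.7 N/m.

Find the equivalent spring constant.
k₁₂ = k₁ + k₂ = 52.3 N/m (parallel)
1/k_eq = 1/k₁₂ + 1/k₃ → k_eq = 16.31 N/m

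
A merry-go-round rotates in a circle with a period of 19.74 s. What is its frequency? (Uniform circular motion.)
f = 1/T = 1/19.74 = 0.0507 Hz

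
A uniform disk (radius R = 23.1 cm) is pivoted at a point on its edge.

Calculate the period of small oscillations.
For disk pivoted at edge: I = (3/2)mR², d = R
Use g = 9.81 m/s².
I/m = (3/2)R² = 0.08004 m²; d = R = 0.231 m
T = 2π√((3/2)R²/(gR)) = 2π√(3R/(2g)) = 1.181 s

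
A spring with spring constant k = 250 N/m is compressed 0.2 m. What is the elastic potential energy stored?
PE = ½kx² = ½×250×0.2² = 5.0 J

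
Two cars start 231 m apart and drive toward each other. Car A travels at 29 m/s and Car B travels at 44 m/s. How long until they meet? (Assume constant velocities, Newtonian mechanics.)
Combined speed: v_combined = 29 + 44 = 73 m/s
Time to meet: t = d/73 = 231/73 = 3.16 s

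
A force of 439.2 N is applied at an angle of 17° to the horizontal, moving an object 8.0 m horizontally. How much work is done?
W = Fd cosθ = 439.2×8.0×cos(17°) = 3360.1 J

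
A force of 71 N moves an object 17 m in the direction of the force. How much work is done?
W = Fd = 71×17 = 1207.0 J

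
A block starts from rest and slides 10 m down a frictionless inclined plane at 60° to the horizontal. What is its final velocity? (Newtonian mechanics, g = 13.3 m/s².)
a = g sin(θ) = 13.3 × sin(60°) = 11.52 m/s²
v = √(2ad) = √(2 × 11.52 × 10) = 15.18 m/s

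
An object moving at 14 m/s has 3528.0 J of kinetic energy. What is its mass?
KE = ½mv² → m = 2KE/v² = 2×3528.0/14² = 36.0 kg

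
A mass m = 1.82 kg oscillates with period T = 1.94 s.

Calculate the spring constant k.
T = 2π√(m/k) → k = m(2π/T)² = 1.82×(2π/1.94)² = 19.09 N/m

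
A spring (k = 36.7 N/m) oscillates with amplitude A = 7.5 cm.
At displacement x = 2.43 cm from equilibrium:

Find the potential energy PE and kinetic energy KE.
E_total = ½kA² = ½×36.7×(0.075)² = 0.1032 J
PE = ½kx² = ½×36.7×(0.0243)² = 0.01084 J
KE = E_total − PE = 0.09238 J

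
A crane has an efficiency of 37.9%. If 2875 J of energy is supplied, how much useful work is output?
W_out = η × W_in = 0.379 × 2875 = 1089.6 J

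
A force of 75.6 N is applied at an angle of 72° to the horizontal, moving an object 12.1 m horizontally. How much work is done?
W = Fd cosθ = 75.6×12.1×cos(72°) = 282.68 J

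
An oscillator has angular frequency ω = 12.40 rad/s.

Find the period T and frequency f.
T = 2π/ω = 2π/12.4 = 0.5067 s; f = ω/2π = 1.974 Hz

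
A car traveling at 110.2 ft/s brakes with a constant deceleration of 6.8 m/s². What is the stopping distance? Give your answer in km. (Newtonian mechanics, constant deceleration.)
d = v₀² / (2a) (with unit conversion) = 0.08296 km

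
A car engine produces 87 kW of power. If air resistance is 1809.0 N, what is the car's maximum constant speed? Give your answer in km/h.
P = Fv → v = P/F = 87000 W / 1809 N = 48.09 m/s = 173.1 km/h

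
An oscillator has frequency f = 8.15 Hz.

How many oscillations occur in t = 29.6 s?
n = f×t = 8.15×29.6 = 241.2 oscillations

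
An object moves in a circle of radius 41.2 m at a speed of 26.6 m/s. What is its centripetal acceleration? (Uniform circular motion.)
a_c = v²/r = 26.6²/41.2 = 707.56/41.2 = 17.17 m/s²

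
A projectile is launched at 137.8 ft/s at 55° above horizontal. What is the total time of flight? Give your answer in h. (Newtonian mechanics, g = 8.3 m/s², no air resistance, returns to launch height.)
T = 2v₀sin(θ)/g (with unit conversion) = 0.002303 h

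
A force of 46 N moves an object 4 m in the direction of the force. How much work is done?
W = Fd = 46×4 = 184.0 J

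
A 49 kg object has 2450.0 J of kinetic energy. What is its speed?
KE = ½mv² → v = √(2KE/m) = √(2×2450.0/49) = 10.0 m/s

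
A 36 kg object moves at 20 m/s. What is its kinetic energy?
KE = ½mv² = ½×36×20² = 7200.0 J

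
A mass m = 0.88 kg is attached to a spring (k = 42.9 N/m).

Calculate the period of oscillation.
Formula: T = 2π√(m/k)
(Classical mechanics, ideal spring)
T = 2π√(m/k) = 2π√(0.88/42.9) = 0.8999 s; f = 1/T = 1.111 Hz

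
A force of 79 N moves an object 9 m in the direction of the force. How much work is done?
W = Fd = 79×9 = 711.0 J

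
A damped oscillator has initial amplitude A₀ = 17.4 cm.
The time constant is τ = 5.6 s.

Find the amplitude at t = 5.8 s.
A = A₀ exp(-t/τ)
A = A₀ exp(−t/τ) = 17.4×exp(−5.8/5.6) = 6.177 cm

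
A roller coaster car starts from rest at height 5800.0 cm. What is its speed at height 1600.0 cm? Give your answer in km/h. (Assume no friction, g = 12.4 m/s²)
mgh₁ = ½mv₂² + mgh₂ → v₂ = √(2g(h₁−h₂)) = √(2×12.4×(58−16)) = 32.27 m/s = 116.2 km/h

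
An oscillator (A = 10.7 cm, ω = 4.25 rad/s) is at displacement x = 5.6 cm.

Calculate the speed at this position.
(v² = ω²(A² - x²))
v = ω√(A² − x²) = 4.25×√(0.107² − 0.056²) = 0.3875 m/s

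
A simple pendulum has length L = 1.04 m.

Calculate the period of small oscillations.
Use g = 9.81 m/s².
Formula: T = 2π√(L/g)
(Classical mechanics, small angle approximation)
T = 2π√(L/g) = 2π√(1.04/9.81) = 2.046 s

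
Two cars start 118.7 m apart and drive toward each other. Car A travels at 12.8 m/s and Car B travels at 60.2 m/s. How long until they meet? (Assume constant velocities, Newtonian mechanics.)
Combined speed: v_combined = 12.8 + 60.2 = 73 m/s
Time to meet: t = d/73 = 118.7/73 = 1.63 s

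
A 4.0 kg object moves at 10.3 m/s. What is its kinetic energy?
KE = ½mv² = ½×4.0×10.3² = 212.18 J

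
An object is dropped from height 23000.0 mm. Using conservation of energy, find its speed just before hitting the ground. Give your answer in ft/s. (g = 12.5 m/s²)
mgh = ½mv² → v = √(2gh) = √(2×12.5×23) = 23.98 m/s = 78.67 ft/s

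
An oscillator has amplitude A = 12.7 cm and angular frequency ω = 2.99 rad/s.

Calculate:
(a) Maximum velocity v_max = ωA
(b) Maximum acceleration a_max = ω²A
v_max = ωA = 2.99×0.127 = 0.3797 m/s
a_max = ω²A = 2.99²×0.127 = 1.135 m/s²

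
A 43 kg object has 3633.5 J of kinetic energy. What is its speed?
KE = ½mv² → v = √(2KE/m) = √(2×3633.5/43) = 13.0 m/s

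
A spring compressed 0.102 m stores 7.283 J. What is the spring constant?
PE = ½kx² → k = 2PE/x² = 2×7.283/0.102² = 1400.0 N/m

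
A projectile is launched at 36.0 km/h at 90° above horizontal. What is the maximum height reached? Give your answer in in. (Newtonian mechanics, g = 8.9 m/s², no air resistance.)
H = v₀²sin²(θ)/(2g) (with unit conversion) = 221.2 in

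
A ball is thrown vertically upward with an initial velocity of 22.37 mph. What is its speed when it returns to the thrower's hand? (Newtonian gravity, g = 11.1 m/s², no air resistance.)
By conservation of energy, the ball returns at the same speed = 22.37 mph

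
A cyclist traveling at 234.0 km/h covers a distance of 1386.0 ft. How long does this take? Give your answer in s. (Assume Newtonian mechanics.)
t = d/v (with unit conversion) = 6.499 s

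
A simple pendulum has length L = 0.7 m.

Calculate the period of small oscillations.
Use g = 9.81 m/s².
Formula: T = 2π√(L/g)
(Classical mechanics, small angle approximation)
T = 2π√(L/g) = 2π√(0.7/9.81) = 1.678 s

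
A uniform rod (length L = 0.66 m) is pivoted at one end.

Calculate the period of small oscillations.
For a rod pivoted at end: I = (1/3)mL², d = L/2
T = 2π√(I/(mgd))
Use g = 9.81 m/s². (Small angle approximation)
I/m = (1/3)L² = 0.1452 m²; d = L/2 = 0.33 m
T = 2π√(I/(mgd)) = 2π√(0.1452/(9.81×0.33)) = 1.331 s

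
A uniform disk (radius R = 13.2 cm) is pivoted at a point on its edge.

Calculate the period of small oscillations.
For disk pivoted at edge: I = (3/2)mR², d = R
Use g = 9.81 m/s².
I/m = (3/2)R² = 0.02614 m²; d = R = 0.132 m
T = 2π√((3/2)R²/(gR)) = 2π√(3R/(2g)) = 0.8926 s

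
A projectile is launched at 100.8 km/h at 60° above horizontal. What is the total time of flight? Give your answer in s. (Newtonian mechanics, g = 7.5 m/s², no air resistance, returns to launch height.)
T = 2v₀sin(θ)/g (with unit conversion) = 6.466 s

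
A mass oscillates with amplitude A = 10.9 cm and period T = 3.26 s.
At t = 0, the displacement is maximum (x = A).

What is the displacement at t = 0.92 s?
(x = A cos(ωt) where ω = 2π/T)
ω = 2π/T = 2π/3.26 = 1.927 rad/s
x = A cos(ωt) = 10.9×cos(1.927×0.92) = -2.191 cm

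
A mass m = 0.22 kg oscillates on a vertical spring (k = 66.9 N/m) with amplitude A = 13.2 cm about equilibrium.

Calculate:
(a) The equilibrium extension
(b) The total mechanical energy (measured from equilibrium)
x_eq = mg/k = 0.22×9.81/66.9 = 0.03226 m = 3.226 cm
E = ½kA² = ½×66.9×(0.132)² = 0.5828 J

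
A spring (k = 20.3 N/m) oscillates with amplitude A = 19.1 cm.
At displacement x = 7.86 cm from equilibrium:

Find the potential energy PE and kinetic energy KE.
E_total = ½kA² = ½×20.3×(0.191)² = 0.3703 J
PE = ½kx² = ½×20.3×(0.0786)² = 0.06271 J
KE = E_total − PE = 0.3076 J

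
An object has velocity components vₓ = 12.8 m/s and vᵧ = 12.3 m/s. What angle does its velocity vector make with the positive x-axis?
θ = arctan(vᵧ/vₓ) = arctan(12.3/12.8) = 43.86°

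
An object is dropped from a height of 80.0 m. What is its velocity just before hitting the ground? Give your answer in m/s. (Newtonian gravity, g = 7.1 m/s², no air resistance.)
v = √(2gh) = 33.7 m/s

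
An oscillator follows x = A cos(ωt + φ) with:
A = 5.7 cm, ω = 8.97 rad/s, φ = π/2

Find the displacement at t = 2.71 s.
x = A cos(ωt + φ) = 5.7×cos(8.97×2.71 + π/2) = 4.183 cm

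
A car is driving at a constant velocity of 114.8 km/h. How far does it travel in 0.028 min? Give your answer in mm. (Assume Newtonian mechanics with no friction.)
d = vt (with unit conversion) = 53570.0 mm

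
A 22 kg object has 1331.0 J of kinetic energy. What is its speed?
KE = ½mv² → v = √(2KE/m) = √(2×1331.0/22) = 11.0 m/s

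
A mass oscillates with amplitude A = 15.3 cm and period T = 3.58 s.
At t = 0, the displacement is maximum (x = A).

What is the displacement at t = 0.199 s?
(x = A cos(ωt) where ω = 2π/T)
ω = 2π/T = 2π/3.58 = 1.755 rad/s
x = A cos(ωt) = 15.3×cos(1.755×0.199) = 14.38 cm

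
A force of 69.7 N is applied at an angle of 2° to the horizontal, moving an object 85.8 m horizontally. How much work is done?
W = Fd cosθ = 69.7×85.8×cos(2°) = 5976.6 J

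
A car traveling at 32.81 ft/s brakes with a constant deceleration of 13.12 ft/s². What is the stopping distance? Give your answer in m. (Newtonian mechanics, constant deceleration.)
d = v₀² / (2a) (with unit conversion) = 12.5 m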